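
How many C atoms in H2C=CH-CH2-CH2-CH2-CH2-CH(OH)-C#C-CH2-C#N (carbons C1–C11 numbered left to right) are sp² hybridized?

2

C1: sp2 ✓
C2: sp2 ✓
C3: sp3
C4: sp3
C5: sp3
C6: sp3
C7: sp3
C8: sp
C9: sp
C10: sp3
C11: sp
C1, C2 → 2 sp2 carbons.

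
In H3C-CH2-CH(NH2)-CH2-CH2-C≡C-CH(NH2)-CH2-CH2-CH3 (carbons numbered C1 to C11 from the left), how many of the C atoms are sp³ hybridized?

C1: sp3 ✓
C2: sp3 ✓
C3: sp3 ✓
C4: sp3 ✓
C5: sp3 ✓
C6: sp
C7: sp
C8: sp3 ✓
C9: sp3 ✓
C10: sp3 ✓
C11: sp3 ✓
C1, C2, C3, C4, C5, C8, C9, C10, C11 → 9 sp3 carbons.

9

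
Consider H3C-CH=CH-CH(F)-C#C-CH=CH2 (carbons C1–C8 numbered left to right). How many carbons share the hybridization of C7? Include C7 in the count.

4

C7 is sp2 (one π bond).
C1: sp3
C2: sp2 ✓
C3: sp2 ✓
C4: sp3
C5: sp
C6: sp
C7: sp2 ✓
C8: sp2 ✓
4 carbons are sp2.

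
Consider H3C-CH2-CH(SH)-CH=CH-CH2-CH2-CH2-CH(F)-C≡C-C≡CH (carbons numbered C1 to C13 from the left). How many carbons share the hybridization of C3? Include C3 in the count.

7

C3 is sp3 (only σ bonds).
C1: sp3 ✓
C2: sp3 ✓
C3: sp3 ✓
C4: sp2
C5: sp2
C6: sp3 ✓
C7: sp3 ✓
C8: sp3 ✓
C9: sp3 ✓
C10: sp
C11: sp
C12: sp
C13: sp
7 carbons are sp3.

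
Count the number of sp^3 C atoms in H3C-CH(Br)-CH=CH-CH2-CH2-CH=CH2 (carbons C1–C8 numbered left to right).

4

C1: sp3 ✓
C2: sp3 ✓
C3: sp2
C4: sp2
C5: sp3 ✓
C6: sp3 ✓
C7: sp2
C8: sp2
C1, C2, C5, C6 → 4 sp3 carbons.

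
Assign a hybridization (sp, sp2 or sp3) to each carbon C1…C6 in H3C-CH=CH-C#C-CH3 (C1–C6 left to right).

C1 sp3, C2 sp2, C3 sp2, C4 sp, C5 sp, C6 sp3

C1: 4 σ bonds; 4 regions of electron density → sp3.
C2 is sp2: 3 σ bonds, plus one π bond, 3 electron-density regions.
C3: 3 σ bonds, plus one π bond — 3 electron domains, sp2.
C4 (2 σ bonds, plus two π bonds) has steric number 2: sp.
C5: 2 σ bonds, plus two π bonds — 2 electron domains, sp.
C6 has 4 σ bonds: steric number 4 → sp3.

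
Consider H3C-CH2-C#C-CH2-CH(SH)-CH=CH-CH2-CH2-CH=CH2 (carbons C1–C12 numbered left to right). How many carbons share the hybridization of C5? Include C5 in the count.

C5 is sp3 (only σ bonds).
C1: sp3 ✓
C2: sp3 ✓
C3: sp
C4: sp
C5: sp3 ✓
C6: sp3 ✓
C7: sp2
C8: sp2
C9: sp3 ✓
C10: sp3 ✓
C11: sp2
C12: sp2
6 carbons are sp3.

6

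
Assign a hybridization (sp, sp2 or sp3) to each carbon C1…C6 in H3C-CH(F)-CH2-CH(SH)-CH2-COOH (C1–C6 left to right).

C1 is sp3: 4 σ bonds, 4 electron-density regions.
C2 — 4 σ bonds. Steric number 4, so sp3.
C3 is sp3: 4 σ bonds, 4 electron-density regions.
C4 — 4 σ bonds. Steric number 4, so sp3.
C5 (4 σ bonds) has steric number 4: sp3.
C6 carries 3 σ bonds, plus one π bond, giving a steric number of 3, so it is sp2.

C1 sp3, C2 sp3, C3 sp3, C4 sp3, C5 sp3, C6 sp2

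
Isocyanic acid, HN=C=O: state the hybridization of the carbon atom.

sp

The carbon atom carries 2 σ bonds, plus two π bonds, giving a steric number of 2, so it is sp.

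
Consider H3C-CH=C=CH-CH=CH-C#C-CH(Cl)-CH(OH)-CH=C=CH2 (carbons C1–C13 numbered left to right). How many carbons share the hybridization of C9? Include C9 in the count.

3

C9 is sp3 (only σ bonds).
C1: sp3 ✓
C2: sp2
C3: sp
C4: sp2
C5: sp2
C6: sp2
C7: sp
C8: sp
C9: sp3 ✓
C10: sp3 ✓
C11: sp2
C12: sp
C13: sp2
3 carbons are sp3.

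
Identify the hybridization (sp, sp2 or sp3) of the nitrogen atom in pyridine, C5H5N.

N has two σ bonds and one lone pair in the ring plane (steric number 3 → sp2); its p orbital contributes one electron to the aromatic π system via the C=N double bond.

sp2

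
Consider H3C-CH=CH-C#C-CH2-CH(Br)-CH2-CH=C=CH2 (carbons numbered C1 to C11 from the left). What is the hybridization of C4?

C4: 2 σ bonds, plus two π bonds; 2 regions of electron density → sp.

sp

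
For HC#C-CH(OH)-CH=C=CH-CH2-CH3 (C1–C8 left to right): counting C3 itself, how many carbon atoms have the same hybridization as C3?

C3 is sp3 (only σ bonds).
C1: sp
C2: sp
C3: sp3 ✓
C4: sp2
C5: sp
C6: sp2
C7: sp3 ✓
C8: sp3 ✓
3 carbons are sp3.

3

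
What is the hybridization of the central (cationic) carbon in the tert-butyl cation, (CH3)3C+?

sp2

Three σ bonds and an empty p orbital; no lone pair → steric number 3 → sp2 and planar.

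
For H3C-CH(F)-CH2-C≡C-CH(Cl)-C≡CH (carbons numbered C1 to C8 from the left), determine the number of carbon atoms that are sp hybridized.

C1: sp3
C2: sp3
C3: sp3
C4: sp ✓
C5: sp ✓
C6: sp3
C7: sp ✓
C8: sp ✓
C4, C5, C7, C8 → 4 sp carbons.

4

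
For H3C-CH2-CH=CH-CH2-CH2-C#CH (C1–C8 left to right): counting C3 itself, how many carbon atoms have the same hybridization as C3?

C3 is sp2 (one π bond).
C1: sp3
C2: sp3
C3: sp2 ✓
C4: sp2 ✓
C5: sp3
C6: sp3
C7: sp
C8: sp
2 carbons are sp2.

2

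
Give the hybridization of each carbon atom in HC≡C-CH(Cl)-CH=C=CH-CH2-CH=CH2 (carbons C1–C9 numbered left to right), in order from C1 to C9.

C1: 2 σ bonds, plus two π bonds; 2 regions of electron density → sp.
C2 — 2 σ bonds, plus two π bonds. Steric number 2, so sp.
C3 (4 σ bonds) has steric number 4: sp3.
C4 has 3 σ bonds, plus one π bond: steric number 3 → sp2.
C5 is sp: 2 σ bonds, plus two π bonds, 2 electron-density regions.
C6 — 3 σ bonds, plus one π bond. Steric number 3, so sp2.
C7 carries 4 σ bonds, giving a steric number of 4, so it is sp3.
C8 carries 3 σ bonds, plus one π bond, giving a steric number of 3, so it is sp2.
C9 has 3 σ bonds, plus one π bond: steric number 3 → sp2.

C1 sp, C2 sp, C3 sp3, C4 sp2, C5 sp, C6 sp2, C7 sp3, C8 sp2, C9 sp2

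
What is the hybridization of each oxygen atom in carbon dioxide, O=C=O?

One σ bond + two lone pairs = steric number 3 → sp2.

sp^2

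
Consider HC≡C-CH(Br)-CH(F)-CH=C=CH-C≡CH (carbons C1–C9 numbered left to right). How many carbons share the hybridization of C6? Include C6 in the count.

5

C6 is sp (two π bonds).
C1: sp ✓
C2: sp ✓
C3: sp3
C4: sp3
C5: sp2
C6: sp ✓
C7: sp2
C8: sp ✓
C9: sp ✓
5 carbons are sp.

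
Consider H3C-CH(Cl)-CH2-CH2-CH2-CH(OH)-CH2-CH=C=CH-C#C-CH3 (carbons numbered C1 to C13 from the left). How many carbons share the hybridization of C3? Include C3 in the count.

8

C3 is sp3 (only σ bonds).
C1: sp3 ✓
C2: sp3 ✓
C3: sp3 ✓
C4: sp3 ✓
C5: sp3 ✓
C6: sp3 ✓
C7: sp3 ✓
C8: sp2
C9: sp
C10: sp2
C11: sp
C12: sp
C13: sp3 ✓
8 carbons are sp3.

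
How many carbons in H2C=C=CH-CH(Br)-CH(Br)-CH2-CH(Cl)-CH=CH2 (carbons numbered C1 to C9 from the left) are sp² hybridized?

4

C1: sp2 ✓
C2: sp
C3: sp2 ✓
C4: sp3
C5: sp3
C6: sp3
C7: sp3
C8: sp2 ✓
C9: sp2 ✓
C1, C3, C8, C9 → 4 sp2 carbons.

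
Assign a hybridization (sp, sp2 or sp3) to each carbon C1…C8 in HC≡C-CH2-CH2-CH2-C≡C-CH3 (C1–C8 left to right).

C1 sp, C2 sp, C3 sp3, C4 sp3, C5 sp3, C6 sp, C7 sp, C8 sp3

C1: 2 σ bonds, plus two π bonds — 2 electron domains, sp.
C2 carries 2 σ bonds, plus two π bonds, giving a steric number of 2, so it is sp.
C3: 4 σ bonds; 4 regions of electron density → sp3.
C4 has 4 σ bonds: steric number 4 → sp3.
C5 — 4 σ bonds. Steric number 4, so sp3.
C6 — 2 σ bonds, plus two π bonds. Steric number 2, so sp.
C7 is sp: 2 σ bonds, plus two π bonds, 2 electron-density regions.
C8 has 4 σ bonds: steric number 4 → sp3.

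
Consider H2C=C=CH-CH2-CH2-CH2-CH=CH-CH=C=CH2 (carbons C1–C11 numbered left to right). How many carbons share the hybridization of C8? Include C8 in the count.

6

C8 is sp2 (one π bond).
C1: sp2 ✓
C2: sp
C3: sp2 ✓
C4: sp3
C5: sp3
C6: sp3
C7: sp2 ✓
C8: sp2 ✓
C9: sp2 ✓
C10: sp
C11: sp2 ✓
6 carbons are sp2.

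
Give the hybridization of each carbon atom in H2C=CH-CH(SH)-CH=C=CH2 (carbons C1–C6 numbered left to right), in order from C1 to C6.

C1 is sp2: 3 σ bonds, plus one π bond, 3 electron-density regions.
C2 — 3 σ bonds, plus one π bond. Steric number 3, so sp2.
C3 has 4 σ bonds: steric number 4 → sp3.
C4: 3 σ bonds, plus one π bond — 3 electron domains, sp2.
C5 carries 2 σ bonds, plus two π bonds, giving a steric number of 2, so it is sp.
C6 is sp2: 3 σ bonds, plus one π bond, 3 electron-density regions.

C1 sp2, C2 sp2, C3 sp3, C4 sp2, C5 sp, C6 sp2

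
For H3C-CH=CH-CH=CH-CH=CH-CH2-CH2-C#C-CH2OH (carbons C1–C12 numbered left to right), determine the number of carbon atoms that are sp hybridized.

2

C1: sp3
C2: sp2
C3: sp2
C4: sp2
C5: sp2
C6: sp2
C7: sp2
C8: sp3
C9: sp3
C10: sp ✓
C11: sp ✓
C12: sp3
C10, C11 → 2 sp carbons.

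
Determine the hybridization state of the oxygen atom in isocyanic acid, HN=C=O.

The oxygen atom: 1 σ bond and 2 lone pairs, plus one π bond — 3 electron domains, sp2.

sp^2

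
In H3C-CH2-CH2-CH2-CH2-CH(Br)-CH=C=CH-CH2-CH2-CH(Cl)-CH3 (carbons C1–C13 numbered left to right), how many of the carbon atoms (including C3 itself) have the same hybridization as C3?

10

C3 is sp3 (only σ bonds).
C1: sp3 ✓
C2: sp3 ✓
C3: sp3 ✓
C4: sp3 ✓
C5: sp3 ✓
C6: sp3 ✓
C7: sp2
C8: sp
C9: sp2
C10: sp3 ✓
C11: sp3 ✓
C12: sp3 ✓
C13: sp3 ✓
10 carbons are sp3.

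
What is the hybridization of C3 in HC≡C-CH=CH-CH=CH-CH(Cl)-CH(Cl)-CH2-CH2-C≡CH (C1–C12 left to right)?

C3 — 3 σ bonds, plus one π bond. Steric number 3, so sp2.

sp2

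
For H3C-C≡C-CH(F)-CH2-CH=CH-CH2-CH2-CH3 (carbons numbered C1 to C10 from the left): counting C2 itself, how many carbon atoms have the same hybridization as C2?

2

C2 is sp (two π bonds).
C1: sp3
C2: sp ✓
C3: sp ✓
C4: sp3
C5: sp3
C6: sp2
C7: sp2
C8: sp3
C9: sp3
C10: sp3
2 carbons are sp.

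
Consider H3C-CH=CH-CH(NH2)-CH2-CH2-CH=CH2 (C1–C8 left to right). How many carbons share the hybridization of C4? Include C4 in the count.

C4 is sp3 (only σ bonds).
C1: sp3 ✓
C2: sp2
C3: sp2
C4: sp3 ✓
C5: sp3 ✓
C6: sp3 ✓
C7: sp2
C8: sp2
4 carbons are sp3.

4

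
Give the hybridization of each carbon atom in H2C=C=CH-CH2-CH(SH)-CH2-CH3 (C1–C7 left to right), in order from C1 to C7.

C1 — 3 σ bonds, plus one π bond. Steric number 3, so sp2.
C2 carries 2 σ bonds, plus two π bonds, giving a steric number of 2, so it is sp.
C3 is sp2: 3 σ bonds, plus one π bond, 3 electron-density regions.
C4 — 4 σ bonds. Steric number 4, so sp3.
C5: 4 σ bonds; 4 regions of electron density → sp3.
C6 — 4 σ bonds. Steric number 4, so sp3.
C7 has 4 σ bonds: steric number 4 → sp3.

C1 sp2, C2 sp, C3 sp2, C4 sp3, C5 sp3, C6 sp3, C7 sp3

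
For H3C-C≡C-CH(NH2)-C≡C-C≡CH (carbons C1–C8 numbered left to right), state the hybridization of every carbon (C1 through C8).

C1 sp3, C2 sp, C3 sp, C4 sp3, C5 sp, C6 sp, C7 sp, C8 sp

C1 (4 σ bonds) has steric number 4: sp3.
C2 carries 2 σ bonds, plus two π bonds, giving a steric number of 2, so it is sp.
C3 — 2 σ bonds, plus two π bonds. Steric number 2, so sp.
C4 carries 4 σ bonds, giving a steric number of 4, so it is sp3.
C5: 2 σ bonds, plus two π bonds — 2 electron domains, sp.
C6: 2 σ bonds, plus two π bonds — 2 electron domains, sp.
C7 is sp: 2 σ bonds, plus two π bonds, 2 electron-density regions.
C8: 2 σ bonds, plus two π bonds; 2 regions of electron density → sp.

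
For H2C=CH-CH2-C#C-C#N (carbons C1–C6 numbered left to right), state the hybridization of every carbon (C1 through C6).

C1 is sp2: 3 σ bonds, plus one π bond, 3 electron-density regions.
C2: 3 σ bonds, plus one π bond — 3 electron domains, sp2.
C3 has 4 σ bonds: steric number 4 → sp3.
C4: 2 σ bonds, plus two π bonds — 2 electron domains, sp.
C5 is sp: 2 σ bonds, plus two π bonds, 2 electron-density regions.
C6 carries 2 σ bonds, plus two π bonds, giving a steric number of 2, so it is sp.

C1 sp2, C2 sp2, C3 sp3, C4 sp, C5 sp, C6 sp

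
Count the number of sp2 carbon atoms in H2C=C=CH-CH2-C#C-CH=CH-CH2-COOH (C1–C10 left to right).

5

C1: sp2 ✓
C2: sp
C3: sp2 ✓
C4: sp3
C5: sp
C6: sp
C7: sp2 ✓
C8: sp2 ✓
C9: sp3
C10: sp2 ✓
C1, C3, C7, C8, C10 → 5 sp2 carbons.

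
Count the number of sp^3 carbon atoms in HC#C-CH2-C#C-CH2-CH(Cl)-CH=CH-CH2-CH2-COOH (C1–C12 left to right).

C1: sp
C2: sp
C3: sp3 ✓
C4: sp
C5: sp
C6: sp3 ✓
C7: sp3 ✓
C8: sp2
C9: sp2
C10: sp3 ✓
C11: sp3 ✓
C12: sp2
C3, C6, C7, C10, C11 → 5 sp3 carbons.

5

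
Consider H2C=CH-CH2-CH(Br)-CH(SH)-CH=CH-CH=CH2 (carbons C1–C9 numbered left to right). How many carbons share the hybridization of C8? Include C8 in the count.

6

C8 is sp2 (one π bond).
C1: sp2 ✓
C2: sp2 ✓
C3: sp3
C4: sp3
C5: sp3
C6: sp2 ✓
C7: sp2 ✓
C8: sp2 ✓
C9: sp2 ✓
6 carbons are sp2.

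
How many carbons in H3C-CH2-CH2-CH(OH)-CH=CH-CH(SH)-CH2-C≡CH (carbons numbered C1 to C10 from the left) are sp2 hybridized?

C1: sp3
C2: sp3
C3: sp3
C4: sp3
C5: sp2 ✓
C6: sp2 ✓
C7: sp3
C8: sp3
C9: sp
C10: sp
C5, C6 → 2 sp2 carbons.

2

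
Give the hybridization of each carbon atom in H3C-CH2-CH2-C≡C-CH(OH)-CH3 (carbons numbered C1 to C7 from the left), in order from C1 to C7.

C1: 4 σ bonds; 4 regions of electron density → sp3.
C2 (4 σ bonds) has steric number 4: sp3.
C3: 4 σ bonds — 4 electron domains, sp3.
C4 — 2 σ bonds, plus two π bonds. Steric number 2, so sp.
C5: 2 σ bonds, plus two π bonds — 2 electron domains, sp.
C6 carries 4 σ bonds, giving a steric number of 4, so it is sp3.
C7 has 4 σ bonds: steric number 4 → sp3.

C1 sp3, C2 sp3, C3 sp3, C4 sp, C5 sp, C6 sp3, C7 sp3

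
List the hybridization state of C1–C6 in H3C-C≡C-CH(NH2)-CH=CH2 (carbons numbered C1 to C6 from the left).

C1 sp3, C2 sp, C3 sp, C4 sp3, C5 sp2, C6 sp2

C1: 4 σ bonds; 4 regions of electron density → sp3.
C2 has 2 σ bonds, plus two π bonds: steric number 2 → sp.
C3 is sp: 2 σ bonds, plus two π bonds, 2 electron-density regions.
C4 — 4 σ bonds. Steric number 4, so sp3.
C5 is sp2: 3 σ bonds, plus one π bond, 3 electron-density regions.
C6 is sp2: 3 σ bonds, plus one π bond, 3 electron-density regions.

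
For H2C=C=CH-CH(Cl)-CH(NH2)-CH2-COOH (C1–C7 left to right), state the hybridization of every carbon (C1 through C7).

C1 has 3 σ bonds, plus one π bond: steric number 3 → sp2.
C2: 2 σ bonds, plus two π bonds; 2 regions of electron density → sp.
C3 carries 3 σ bonds, plus one π bond, giving a steric number of 3, so it is sp2.
C4: 4 σ bonds — 4 electron domains, sp3.
C5 has 4 σ bonds: steric number 4 → sp3.
C6 — 4 σ bonds. Steric number 4, so sp3.
C7 is sp2: 3 σ bonds, plus one π bond, 3 electron-density regions.

C1 sp2, C2 sp, C3 sp2, C4 sp3, C5 sp3, C6 sp3, C7 sp2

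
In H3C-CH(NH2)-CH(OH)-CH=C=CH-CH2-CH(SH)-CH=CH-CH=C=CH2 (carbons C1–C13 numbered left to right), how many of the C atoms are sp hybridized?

2

C1: sp3
C2: sp3
C3: sp3
C4: sp2
C5: sp ✓
C6: sp2
C7: sp3
C8: sp3
C9: sp2
C10: sp2
C11: sp2
C12: sp ✓
C13: sp2
C5, C12 → 2 sp carbons.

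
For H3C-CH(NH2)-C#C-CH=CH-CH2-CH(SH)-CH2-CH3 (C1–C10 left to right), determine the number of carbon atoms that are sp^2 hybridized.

C1: sp3
C2: sp3
C3: sp
C4: sp
C5: sp2 ✓
C6: sp2 ✓
C7: sp3
C8: sp3
C9: sp3
C10: sp3
C5, C6 → 2 sp2 carbons.

2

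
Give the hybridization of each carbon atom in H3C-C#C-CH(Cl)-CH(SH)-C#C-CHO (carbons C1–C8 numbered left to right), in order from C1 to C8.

C1 sp3, C2 sp, C3 sp, C4 sp3, C5 sp3, C6 sp, C7 sp, C8 sp2

C1 has 4 σ bonds: steric number 4 → sp3.
C2: 2 σ bonds, plus two π bonds; 2 regions of electron density → sp.
C3 is sp: 2 σ bonds, plus two π bonds, 2 electron-density regions.
C4 has 4 σ bonds: steric number 4 → sp3.
C5 is sp3: 4 σ bonds, 4 electron-density regions.
C6 carries 2 σ bonds, plus two π bonds, giving a steric number of 2, so it is sp.
C7 carries 2 σ bonds, plus two π bonds, giving a steric number of 2, so it is sp.
C8: 3 σ bonds, plus one π bond — 3 electron domains, sp2.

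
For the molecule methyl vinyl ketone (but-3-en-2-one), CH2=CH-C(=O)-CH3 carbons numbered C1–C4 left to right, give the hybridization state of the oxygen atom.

The oxygen atom has 1 σ bond and 2 lone pairs, plus one π bond: steric number 3 → sp2.

sp2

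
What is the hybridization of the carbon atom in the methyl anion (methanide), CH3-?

sp3

Three σ bonds + one lone pair = steric number 4 → sp3, pyramidal.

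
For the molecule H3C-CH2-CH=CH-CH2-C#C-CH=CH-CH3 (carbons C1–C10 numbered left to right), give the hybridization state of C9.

C9 is sp2: 3 σ bonds, plus one π bond, 3 electron-density regions.

sp2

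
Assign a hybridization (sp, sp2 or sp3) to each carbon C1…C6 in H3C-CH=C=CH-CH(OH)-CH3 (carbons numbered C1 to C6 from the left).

C1 sp3, C2 sp2, C3 sp, C4 sp2, C5 sp3, C6 sp3

C1 — 4 σ bonds. Steric number 4, so sp3.
C2 carries 3 σ bonds, plus one π bond, giving a steric number of 3, so it is sp2.
C3 (2 σ bonds, plus two π bonds) has steric number 2: sp.
C4 carries 3 σ bonds, plus one π bond, giving a steric number of 3, so it is sp2.
C5: 4 σ bonds — 4 electron domains, sp3.
C6: 4 σ bonds — 4 electron domains, sp3.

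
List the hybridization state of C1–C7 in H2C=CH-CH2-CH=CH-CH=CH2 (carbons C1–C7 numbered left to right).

C1 is sp2: 3 σ bonds, plus one π bond, 3 electron-density regions.
C2 carries 3 σ bonds, plus one π bond, giving a steric number of 3, so it is sp2.
C3 has 4 σ bonds: steric number 4 → sp3.
C4 (3 σ bonds, plus one π bond) has steric number 3: sp2.
C5 has 3 σ bonds, plus one π bond: steric number 3 → sp2.
C6 has 3 σ bonds, plus one π bond: steric number 3 → sp2.
C7 (3 σ bonds, plus one π bond) has steric number 3: sp2.

C1 sp2, C2 sp2, C3 sp3, C4 sp2, C5 sp2, C6 sp2, C7 sp2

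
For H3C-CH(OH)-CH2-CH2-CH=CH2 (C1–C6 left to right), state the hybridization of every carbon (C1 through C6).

C1 sp3, C2 sp3, C3 sp3, C4 sp3, C5 sp2, C6 sp2

C1: 4 σ bonds — 4 electron domains, sp3.
C2 — 4 σ bonds. Steric number 4, so sp3.
C3 has 4 σ bonds: steric number 4 → sp3.
C4 (4 σ bonds) has steric number 4: sp3.
C5 has 3 σ bonds, plus one π bond: steric number 3 → sp2.
C6 (3 σ bonds, plus one π bond) has steric number 3: sp2.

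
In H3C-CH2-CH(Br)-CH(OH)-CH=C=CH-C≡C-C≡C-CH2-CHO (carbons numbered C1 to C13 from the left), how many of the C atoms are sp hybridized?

C1: sp3
C2: sp3
C3: sp3
C4: sp3
C5: sp2
C6: sp ✓
C7: sp2
C8: sp ✓
C9: sp ✓
C10: sp ✓
C11: sp ✓
C12: sp3
C13: sp2
C6, C8, C9, C10, C11 → 5 sp carbons.

5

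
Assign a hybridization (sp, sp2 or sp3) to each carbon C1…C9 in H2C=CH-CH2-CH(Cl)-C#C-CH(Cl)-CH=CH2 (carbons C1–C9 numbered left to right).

C1: 3 σ bonds, plus one π bond; 3 regions of electron density → sp2.
C2: 3 σ bonds, plus one π bond — 3 electron domains, sp2.
C3: 4 σ bonds — 4 electron domains, sp3.
C4 (4 σ bonds) has steric number 4: sp3.
C5: 2 σ bonds, plus two π bonds; 2 regions of electron density → sp.
C6 carries 2 σ bonds, plus two π bonds, giving a steric number of 2, so it is sp.
C7: 4 σ bonds — 4 electron domains, sp3.
C8 carries 3 σ bonds, plus one π bond, giving a steric number of 3, so it is sp2.
C9 is sp2: 3 σ bonds, plus one π bond, 3 electron-density regions.

C1 sp2, C2 sp2, C3 sp3, C4 sp3, C5 sp, C6 sp, C7 sp3, C8 sp2, C9 sp2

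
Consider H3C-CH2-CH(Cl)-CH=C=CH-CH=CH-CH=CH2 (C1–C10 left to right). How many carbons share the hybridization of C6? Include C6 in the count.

6

C6 is sp2 (one π bond).
C1: sp3
C2: sp3
C3: sp3
C4: sp2 ✓
C5: sp
C6: sp2 ✓
C7: sp2 ✓
C8: sp2 ✓
C9: sp2 ✓
C10: sp2 ✓
6 carbons are sp2.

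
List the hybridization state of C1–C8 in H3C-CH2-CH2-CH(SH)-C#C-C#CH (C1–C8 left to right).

C1 sp3, C2 sp3, C3 sp3, C4 sp3, C5 sp, C6 sp, C7 sp, C8 sp

C1 — 4 σ bonds. Steric number 4, so sp3.
C2 is sp3: 4 σ bonds, 4 electron-density regions.
C3 — 4 σ bonds. Steric number 4, so sp3.
C4: 4 σ bonds — 4 electron domains, sp3.
C5: 2 σ bonds, plus two π bonds — 2 electron domains, sp.
C6 carries 2 σ bonds, plus two π bonds, giving a steric number of 2, so it is sp.
C7 is sp: 2 σ bonds, plus two π bonds, 2 electron-density regions.
C8 (2 σ bonds, plus two π bonds) has steric number 2: sp.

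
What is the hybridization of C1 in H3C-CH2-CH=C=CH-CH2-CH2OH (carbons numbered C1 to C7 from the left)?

C1 — 4 σ bonds. Steric number 4, so sp3.

sp^3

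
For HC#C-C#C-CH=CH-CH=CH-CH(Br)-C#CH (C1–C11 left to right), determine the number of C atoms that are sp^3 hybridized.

C1: sp
C2: sp
C3: sp
C4: sp
C5: sp2
C6: sp2
C7: sp2
C8: sp2
C9: sp3 ✓
C10: sp
C11: sp
C9 → 1 sp3 carbon.

1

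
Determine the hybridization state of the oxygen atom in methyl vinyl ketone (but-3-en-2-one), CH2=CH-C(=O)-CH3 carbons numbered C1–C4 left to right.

sp²

The oxygen atom — 1 σ bond and 2 lone pairs, plus one π bond. Steric number 3, so sp2.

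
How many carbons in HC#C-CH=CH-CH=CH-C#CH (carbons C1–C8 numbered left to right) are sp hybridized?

C1: sp ✓
C2: sp ✓
C3: sp2
C4: sp2
C5: sp2
C6: sp2
C7: sp ✓
C8: sp ✓
C1, C2, C7, C8 → 4 sp carbons.

4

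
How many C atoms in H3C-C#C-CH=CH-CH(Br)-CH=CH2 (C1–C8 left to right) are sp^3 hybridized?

2

C1: sp3 ✓
C2: sp
C3: sp
C4: sp2
C5: sp2
C6: sp3 ✓
C7: sp2
C8: sp2
C1, C6 → 2 sp3 carbons.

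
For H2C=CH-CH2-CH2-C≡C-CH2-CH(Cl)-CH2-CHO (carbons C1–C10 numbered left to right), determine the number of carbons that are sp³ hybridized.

5

C1: sp2
C2: sp2
C3: sp3 ✓
C4: sp3 ✓
C5: sp
C6: sp
C7: sp3 ✓
C8: sp3 ✓
C9: sp3 ✓
C10: sp2
C3, C4, C7, C8, C9 → 5 sp3 carbons.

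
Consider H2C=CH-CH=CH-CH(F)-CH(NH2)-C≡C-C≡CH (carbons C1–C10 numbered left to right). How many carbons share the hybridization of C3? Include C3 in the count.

C3 is sp2 (one π bond).
C1: sp2 ✓
C2: sp2 ✓
C3: sp2 ✓
C4: sp2 ✓
C5: sp3
C6: sp3
C7: sp
C8: sp
C9: sp
C10: sp
4 carbons are sp2.

4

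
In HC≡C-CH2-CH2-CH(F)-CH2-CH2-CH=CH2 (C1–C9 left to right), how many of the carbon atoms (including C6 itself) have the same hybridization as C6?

C6 is sp3 (only σ bonds).
C1: sp
C2: sp
C3: sp3 ✓
C4: sp3 ✓
C5: sp3 ✓
C6: sp3 ✓
C7: sp3 ✓
C8: sp2
C9: sp2
5 carbons are sp3.

5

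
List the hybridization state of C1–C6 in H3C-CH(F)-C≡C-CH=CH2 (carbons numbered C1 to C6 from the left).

C1 carries 4 σ bonds, giving a steric number of 4, so it is sp3.
C2 — 4 σ bonds. Steric number 4, so sp3.
C3: 2 σ bonds, plus two π bonds; 2 regions of electron density → sp.
C4 has 2 σ bonds, plus two π bonds: steric number 2 → sp.
C5: 3 σ bonds, plus one π bond — 3 electron domains, sp2.
C6 — 3 σ bonds, plus one π bond. Steric number 3, so sp2.

C1 sp3, C2 sp3, C3 sp, C4 sp, C5 sp2, C6 sp2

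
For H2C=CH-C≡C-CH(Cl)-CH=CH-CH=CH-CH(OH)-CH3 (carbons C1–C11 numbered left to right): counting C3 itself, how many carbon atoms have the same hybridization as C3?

2

C3 is sp (two π bonds).
C1: sp2
C2: sp2
C3: sp ✓
C4: sp ✓
C5: sp3
C6: sp2
C7: sp2
C8: sp2
C9: sp2
C10: sp3
C11: sp3
2 carbons are sp.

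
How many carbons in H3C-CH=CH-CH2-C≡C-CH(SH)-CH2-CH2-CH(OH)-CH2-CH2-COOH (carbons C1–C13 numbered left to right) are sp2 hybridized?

3

C1: sp3
C2: sp2 ✓
C3: sp2 ✓
C4: sp3
C5: sp
C6: sp
C7: sp3
C8: sp3
C9: sp3
C10: sp3
C11: sp3
C12: sp3
C13: sp2 ✓
C2, C3, C13 → 3 sp2 carbons.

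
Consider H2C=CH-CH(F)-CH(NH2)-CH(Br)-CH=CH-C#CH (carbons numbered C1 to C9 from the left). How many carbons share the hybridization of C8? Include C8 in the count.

2

C8 is sp (two π bonds).
C1: sp2
C2: sp2
C3: sp3
C4: sp3
C5: sp3
C6: sp2
C7: sp2
C8: sp ✓
C9: sp ✓
2 carbons are sp.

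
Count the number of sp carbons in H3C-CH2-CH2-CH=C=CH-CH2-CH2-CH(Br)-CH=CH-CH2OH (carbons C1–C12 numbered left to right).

C1: sp3
C2: sp3
C3: sp3
C4: sp2
C5: sp ✓
C6: sp2
C7: sp3
C8: sp3
C9: sp3
C10: sp2
C11: sp2
C12: sp3
C5 → 1 sp carbon.

1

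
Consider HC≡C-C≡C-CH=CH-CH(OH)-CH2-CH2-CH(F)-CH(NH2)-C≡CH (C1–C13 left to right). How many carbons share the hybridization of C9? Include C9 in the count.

C9 is sp3 (only σ bonds).
C1: sp
C2: sp
C3: sp
C4: sp
C5: sp2
C6: sp2
C7: sp3 ✓
C8: sp3 ✓
C9: sp3 ✓
C10: sp3 ✓
C11: sp3 ✓
C12: sp
C13: sp
5 carbons are sp3.

5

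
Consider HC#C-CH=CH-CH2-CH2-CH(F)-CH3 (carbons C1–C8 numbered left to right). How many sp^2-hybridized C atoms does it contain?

C1: sp
C2: sp
C3: sp2 ✓
C4: sp2 ✓
C5: sp3
C6: sp3
C7: sp3
C8: sp3
C3, C4 → 2 sp2 carbons.

2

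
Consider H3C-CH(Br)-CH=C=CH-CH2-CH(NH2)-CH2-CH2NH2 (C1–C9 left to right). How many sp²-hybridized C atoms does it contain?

C1: sp3
C2: sp3
C3: sp2 ✓
C4: sp
C5: sp2 ✓
C6: sp3
C7: sp3
C8: sp3
C9: sp3
C3, C5 → 2 sp2 carbons.

2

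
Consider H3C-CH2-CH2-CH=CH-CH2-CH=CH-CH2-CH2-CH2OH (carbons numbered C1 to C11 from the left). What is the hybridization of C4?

sp^2

C4: 3 σ bonds, plus one π bond; 3 regions of electron density → sp2.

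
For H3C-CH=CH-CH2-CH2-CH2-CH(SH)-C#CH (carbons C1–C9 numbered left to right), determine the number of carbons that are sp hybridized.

2

C1: sp3
C2: sp2
C3: sp2
C4: sp3
C5: sp3
C6: sp3
C7: sp3
C8: sp ✓
C9: sp ✓
C8, C9 → 2 sp carbons.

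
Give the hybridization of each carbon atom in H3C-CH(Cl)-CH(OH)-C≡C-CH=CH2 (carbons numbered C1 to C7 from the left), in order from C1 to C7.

C1 is sp3: 4 σ bonds, 4 electron-density regions.
C2 — 4 σ bonds. Steric number 4, so sp3.
C3 (4 σ bonds) has steric number 4: sp3.
C4 carries 2 σ bonds, plus two π bonds, giving a steric number of 2, so it is sp.
C5: 2 σ bonds, plus two π bonds; 2 regions of electron density → sp.
C6 — 3 σ bonds, plus one π bond. Steric number 3, so sp2.
C7 — 3 σ bonds, plus one π bond. Steric number 3, so sp2.

C1 sp3, C2 sp3, C3 sp3, C4 sp, C5 sp, C6 sp2, C7 sp2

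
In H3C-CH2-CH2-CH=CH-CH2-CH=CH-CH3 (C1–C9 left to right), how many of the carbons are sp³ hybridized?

5

C1: sp3 ✓
C2: sp3 ✓
C3: sp3 ✓
C4: sp2
C5: sp2
C6: sp3 ✓
C7: sp2
C8: sp2
C9: sp3 ✓
C1, C2, C3, C6, C9 → 5 sp3 carbons.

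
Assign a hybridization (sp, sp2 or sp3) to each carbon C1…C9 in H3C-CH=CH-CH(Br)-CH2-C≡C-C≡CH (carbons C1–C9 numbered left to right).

C1 sp3, C2 sp2, C3 sp2, C4 sp3, C5 sp3, C6 sp, C7 sp, C8 sp, C9 sp

C1 — 4 σ bonds. Steric number 4, so sp3.
C2: 3 σ bonds, plus one π bond; 3 regions of electron density → sp2.
C3: 3 σ bonds, plus one π bond; 3 regions of electron density → sp2.
C4 carries 4 σ bonds, giving a steric number of 4, so it is sp3.
C5 carries 4 σ bonds, giving a steric number of 4, so it is sp3.
C6: 2 σ bonds, plus two π bonds — 2 electron domains, sp.
C7 — 2 σ bonds, plus two π bonds. Steric number 2, so sp.
C8 — 2 σ bonds, plus two π bonds. Steric number 2, so sp.
C9 carries 2 σ bonds, plus two π bonds, giving a steric number of 2, so it is sp.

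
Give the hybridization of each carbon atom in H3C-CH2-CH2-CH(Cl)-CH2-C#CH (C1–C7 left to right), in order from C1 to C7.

C1 sp3, C2 sp3, C3 sp3, C4 sp3, C5 sp3, C6 sp, C7 sp

C1 — 4 σ bonds. Steric number 4, so sp3.
C2 carries 4 σ bonds, giving a steric number of 4, so it is sp3.
C3 has 4 σ bonds: steric number 4 → sp3.
C4 is sp3: 4 σ bonds, 4 electron-density regions.
C5 has 4 σ bonds: steric number 4 → sp3.
C6: 2 σ bonds, plus two π bonds; 2 regions of electron density → sp.
C7 — 2 σ bonds, plus two π bonds. Steric number 2, so sp.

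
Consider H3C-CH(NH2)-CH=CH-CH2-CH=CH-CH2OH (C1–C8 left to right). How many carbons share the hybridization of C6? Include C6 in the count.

4

C6 is sp2 (one π bond).
C1: sp3
C2: sp3
C3: sp2 ✓
C4: sp2 ✓
C5: sp3
C6: sp2 ✓
C7: sp2 ✓
C8: sp3
4 carbons are sp2.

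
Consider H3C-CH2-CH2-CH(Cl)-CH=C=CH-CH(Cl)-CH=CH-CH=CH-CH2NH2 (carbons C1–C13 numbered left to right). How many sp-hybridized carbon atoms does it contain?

C1: sp3
C2: sp3
C3: sp3
C4: sp3
C5: sp2
C6: sp ✓
C7: sp2
C8: sp3
C9: sp2
C10: sp2
C11: sp2
C12: sp2
C13: sp3
C6 → 1 sp carbon.

1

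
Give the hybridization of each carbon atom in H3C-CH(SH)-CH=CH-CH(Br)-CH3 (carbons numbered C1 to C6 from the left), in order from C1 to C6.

C1 sp3, C2 sp3, C3 sp2, C4 sp2, C5 sp3, C6 sp3

C1 (4 σ bonds) has steric number 4: sp3.
C2 has 4 σ bonds: steric number 4 → sp3.
C3 has 3 σ bonds, plus one π bond: steric number 3 → sp2.
C4: 3 σ bonds, plus one π bond — 3 electron domains, sp2.
C5 is sp3: 4 σ bonds, 4 electron-density regions.
C6 (4 σ bonds) has steric number 4: sp3.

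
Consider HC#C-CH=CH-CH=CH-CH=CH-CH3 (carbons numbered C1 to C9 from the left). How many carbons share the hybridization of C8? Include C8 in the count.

6

C8 is sp2 (one π bond).
C1: sp
C2: sp
C3: sp2 ✓
C4: sp2 ✓
C5: sp2 ✓
C6: sp2 ✓
C7: sp2 ✓
C8: sp2 ✓
C9: sp3
6 carbons are sp2.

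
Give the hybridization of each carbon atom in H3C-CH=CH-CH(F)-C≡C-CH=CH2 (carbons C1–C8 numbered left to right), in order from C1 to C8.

C1 sp3, C2 sp2, C3 sp2, C4 sp3, C5 sp, C6 sp, C7 sp2, C8 sp2

C1 has 4 σ bonds: steric number 4 → sp3.
C2: 3 σ bonds, plus one π bond; 3 regions of electron density → sp2.
C3 (3 σ bonds, plus one π bond) has steric number 3: sp2.
C4 is sp3: 4 σ bonds, 4 electron-density regions.
C5 carries 2 σ bonds, plus two π bonds, giving a steric number of 2, so it is sp.
C6 is sp: 2 σ bonds, plus two π bonds, 2 electron-density regions.
C7 is sp2: 3 σ bonds, plus one π bond, 3 electron-density regions.
C8: 3 σ bonds, plus one π bond; 3 regions of electron density → sp2.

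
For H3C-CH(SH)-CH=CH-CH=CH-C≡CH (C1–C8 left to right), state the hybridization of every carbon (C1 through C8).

C1 sp3, C2 sp3, C3 sp2, C4 sp2, C5 sp2, C6 sp2, C7 sp, C8 sp

C1: 4 σ bonds; 4 regions of electron density → sp3.
C2 — 4 σ bonds. Steric number 4, so sp3.
C3: 3 σ bonds, plus one π bond; 3 regions of electron density → sp2.
C4 is sp2: 3 σ bonds, plus one π bond, 3 electron-density regions.
C5 — 3 σ bonds, plus one π bond. Steric number 3, so sp2.
C6 has 3 σ bonds, plus one π bond: steric number 3 → sp2.
C7 is sp: 2 σ bonds, plus two π bonds, 2 electron-density regions.
C8 has 2 σ bonds, plus two π bonds: steric number 2 → sp.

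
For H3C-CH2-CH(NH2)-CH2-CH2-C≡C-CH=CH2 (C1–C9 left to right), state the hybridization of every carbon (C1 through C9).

C1: 4 σ bonds; 4 regions of electron density → sp3.
C2: 4 σ bonds; 4 regions of electron density → sp3.
C3: 4 σ bonds; 4 regions of electron density → sp3.
C4 — 4 σ bonds. Steric number 4, so sp3.
C5 (4 σ bonds) has steric number 4: sp3.
C6 — 2 σ bonds, plus two π bonds. Steric number 2, so sp.
C7 — 2 σ bonds, plus two π bonds. Steric number 2, so sp.
C8 carries 3 σ bonds, plus one π bond, giving a steric number of 3, so it is sp2.
C9 carries 3 σ bonds, plus one π bond, giving a steric number of 3, so it is sp2.

C1 sp3, C2 sp3, C3 sp3, C4 sp3, C5 sp3, C6 sp, C7 sp, C8 sp2, C9 sp2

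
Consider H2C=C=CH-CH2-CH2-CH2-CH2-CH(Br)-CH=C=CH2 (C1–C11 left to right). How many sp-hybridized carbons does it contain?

C1: sp2
C2: sp ✓
C3: sp2
C4: sp3
C5: sp3
C6: sp3
C7: sp3
C8: sp3
C9: sp2
C10: sp ✓
C11: sp2
C2, C10 → 2 sp carbons.

2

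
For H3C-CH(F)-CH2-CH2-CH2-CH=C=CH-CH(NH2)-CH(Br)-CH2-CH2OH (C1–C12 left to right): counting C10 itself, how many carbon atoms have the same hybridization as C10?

C10 is sp3 (only σ bonds).
C1: sp3 ✓
C2: sp3 ✓
C3: sp3 ✓
C4: sp3 ✓
C5: sp3 ✓
C6: sp2
C7: sp
C8: sp2
C9: sp3 ✓
C10: sp3 ✓
C11: sp3 ✓
C12: sp3 ✓
9 carbons are sp3.

9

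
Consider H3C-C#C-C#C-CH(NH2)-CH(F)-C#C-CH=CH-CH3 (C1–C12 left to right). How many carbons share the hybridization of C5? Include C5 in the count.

C5 is sp (two π bonds).
C1: sp3
C2: sp ✓
C3: sp ✓
C4: sp ✓
C5: sp ✓
C6: sp3
C7: sp3
C8: sp ✓
C9: sp ✓
C10: sp2
C11: sp2
C12: sp3
6 carbons are sp.

6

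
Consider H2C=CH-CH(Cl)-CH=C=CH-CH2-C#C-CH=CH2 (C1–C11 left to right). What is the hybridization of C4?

sp2

C4 is sp2: 3 σ bonds, plus one π bond, 3 electron-density regions.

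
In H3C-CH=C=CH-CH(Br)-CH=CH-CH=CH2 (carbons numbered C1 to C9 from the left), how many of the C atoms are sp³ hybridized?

C1: sp3 ✓
C2: sp2
C3: sp
C4: sp2
C5: sp3 ✓
C6: sp2
C7: sp2
C8: sp2
C9: sp2
C1, C5 → 2 sp3 carbons.

2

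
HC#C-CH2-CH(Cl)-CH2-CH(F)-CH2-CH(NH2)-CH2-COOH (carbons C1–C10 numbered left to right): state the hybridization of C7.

sp^3

C7 — 4 σ bonds. Steric number 4, so sp3.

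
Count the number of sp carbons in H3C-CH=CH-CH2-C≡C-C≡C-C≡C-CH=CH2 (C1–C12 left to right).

C1: sp3
C2: sp2
C3: sp2
C4: sp3
C5: sp ✓
C6: sp ✓
C7: sp ✓
C8: sp ✓
C9: sp ✓
C10: sp ✓
C11: sp2
C12: sp2
C5, C6, C7, C8, C9, C10 → 6 sp carbons.

6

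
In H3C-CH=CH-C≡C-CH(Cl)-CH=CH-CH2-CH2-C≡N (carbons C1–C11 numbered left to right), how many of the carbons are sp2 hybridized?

4

C1: sp3
C2: sp2 ✓
C3: sp2 ✓
C4: sp
C5: sp
C6: sp3
C7: sp2 ✓
C8: sp2 ✓
C9: sp3
C10: sp3
C11: sp
C2, C3, C7, C8 → 4 sp2 carbons.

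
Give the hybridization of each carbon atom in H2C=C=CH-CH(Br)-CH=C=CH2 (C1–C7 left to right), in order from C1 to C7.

C1 sp2, C2 sp, C3 sp2, C4 sp3, C5 sp2, C6 sp, C7 sp2

C1: 3 σ bonds, plus one π bond; 3 regions of electron density → sp2.
C2: 2 σ bonds, plus two π bonds; 2 regions of electron density → sp.
C3: 3 σ bonds, plus one π bond — 3 electron domains, sp2.
C4 is sp3: 4 σ bonds, 4 electron-density regions.
C5 is sp2: 3 σ bonds, plus one π bond, 3 electron-density regions.
C6 has 2 σ bonds, plus two π bonds: steric number 2 → sp.
C7 (3 σ bonds, plus one π bond) has steric number 3: sp2.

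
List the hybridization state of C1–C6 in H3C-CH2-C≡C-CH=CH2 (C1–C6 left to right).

C1 sp3, C2 sp3, C3 sp, C4 sp, C5 sp2, C6 sp2

C1: 4 σ bonds; 4 regions of electron density → sp3.
C2 — 4 σ bonds. Steric number 4, so sp3.
C3 is sp: 2 σ bonds, plus two π bonds, 2 electron-density regions.
C4: 2 σ bonds, plus two π bonds — 2 electron domains, sp.
C5: 3 σ bonds, plus one π bond — 3 electron domains, sp2.
C6 is sp2: 3 σ bonds, plus one π bond, 3 electron-density regions.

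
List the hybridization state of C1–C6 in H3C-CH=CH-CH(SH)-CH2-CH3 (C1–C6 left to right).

C1 sp3, C2 sp2, C3 sp2, C4 sp3, C5 sp3, C6 sp3

C1: 4 σ bonds; 4 regions of electron density → sp3.
C2 carries 3 σ bonds, plus one π bond, giving a steric number of 3, so it is sp2.
C3 has 3 σ bonds, plus one π bond: steric number 3 → sp2.
C4 carries 4 σ bonds, giving a steric number of 4, so it is sp3.
C5: 4 σ bonds; 4 regions of electron density → sp3.
C6 has 4 σ bonds: steric number 4 → sp3.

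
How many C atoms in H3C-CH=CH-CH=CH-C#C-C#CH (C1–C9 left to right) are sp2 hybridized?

4

C1: sp3
C2: sp2 ✓
C3: sp2 ✓
C4: sp2 ✓
C5: sp2 ✓
C6: sp
C7: sp
C8: sp
C9: sp
C2, C3, C4, C5 → 4 sp2 carbons.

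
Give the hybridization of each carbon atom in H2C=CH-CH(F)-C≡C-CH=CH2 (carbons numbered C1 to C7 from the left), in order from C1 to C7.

C1 — 3 σ bonds, plus one π bond. Steric number 3, so sp2.
C2: 3 σ bonds, plus one π bond — 3 electron domains, sp2.
C3: 4 σ bonds; 4 regions of electron density → sp3.
C4 (2 σ bonds, plus two π bonds) has steric number 2: sp.
C5: 2 σ bonds, plus two π bonds — 2 electron domains, sp.
C6 carries 3 σ bonds, plus one π bond, giving a steric number of 3, so it is sp2.
C7 has 3 σ bonds, plus one π bond: steric number 3 → sp2.

C1 sp2, C2 sp2, C3 sp3, C4 sp, C5 sp, C6 sp2, C7 sp2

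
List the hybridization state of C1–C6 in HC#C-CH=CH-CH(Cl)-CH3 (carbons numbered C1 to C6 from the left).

C1 sp, C2 sp, C3 sp2, C4 sp2, C5 sp3, C6 sp3

C1: 2 σ bonds, plus two π bonds; 2 regions of electron density → sp.
C2 is sp: 2 σ bonds, plus two π bonds, 2 electron-density regions.
C3 carries 3 σ bonds, plus one π bond, giving a steric number of 3, so it is sp2.
C4 has 3 σ bonds, plus one π bond: steric number 3 → sp2.
C5: 4 σ bonds — 4 electron domains, sp3.
C6 is sp3: 4 σ bonds, 4 electron-density regions.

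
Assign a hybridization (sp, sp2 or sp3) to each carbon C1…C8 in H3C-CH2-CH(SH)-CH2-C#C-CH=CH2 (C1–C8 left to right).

C1 is sp3: 4 σ bonds, 4 electron-density regions.
C2: 4 σ bonds — 4 electron domains, sp3.
C3 — 4 σ bonds. Steric number 4, so sp3.
C4 (4 σ bonds) has steric number 4: sp3.
C5 (2 σ bonds, plus two π bonds) has steric number 2: sp.
C6 — 2 σ bonds, plus two π bonds. Steric number 2, so sp.
C7 — 3 σ bonds, plus one π bond. Steric number 3, so sp2.
C8 has 3 σ bonds, plus one π bond: steric number 3 → sp2.

C1 sp3, C2 sp3, C3 sp3, C4 sp3, C5 sp, C6 sp, C7 sp2, C8 sp2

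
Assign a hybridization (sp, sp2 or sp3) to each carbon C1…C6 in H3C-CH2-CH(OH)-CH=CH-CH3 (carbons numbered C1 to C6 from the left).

C1 sp3, C2 sp3, C3 sp3, C4 sp2, C5 sp2, C6 sp3

C1: 4 σ bonds — 4 electron domains, sp3.
C2: 4 σ bonds — 4 electron domains, sp3.
C3 is sp3: 4 σ bonds, 4 electron-density regions.
C4 carries 3 σ bonds, plus one π bond, giving a steric number of 3, so it is sp2.
C5 (3 σ bonds, plus one π bond) has steric number 3: sp2.
C6: 4 σ bonds — 4 electron domains, sp3.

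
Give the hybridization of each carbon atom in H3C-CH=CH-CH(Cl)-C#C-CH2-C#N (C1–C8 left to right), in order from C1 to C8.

C1 sp3, C2 sp2, C3 sp2, C4 sp3, C5 sp, C6 sp, C7 sp3, C8 sp

C1 is sp3: 4 σ bonds, 4 electron-density regions.
C2 carries 3 σ bonds, plus one π bond, giving a steric number of 3, so it is sp2.
C3 (3 σ bonds, plus one π bond) has steric number 3: sp2.
C4 has 4 σ bonds: steric number 4 → sp3.
C5 has 2 σ bonds, plus two π bonds: steric number 2 → sp.
C6: 2 σ bonds, plus two π bonds; 2 regions of electron density → sp.
C7: 4 σ bonds; 4 regions of electron density → sp3.
C8 — 2 σ bonds, plus two π bonds. Steric number 2, so sp.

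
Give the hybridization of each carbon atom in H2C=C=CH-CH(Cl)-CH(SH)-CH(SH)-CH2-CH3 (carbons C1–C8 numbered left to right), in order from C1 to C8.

C1 sp2, C2 sp, C3 sp2, C4 sp3, C5 sp3, C6 sp3, C7 sp3, C8 sp3

C1 — 3 σ bonds, plus one π bond. Steric number 3, so sp2.
C2: 2 σ bonds, plus two π bonds; 2 regions of electron density → sp.
C3: 3 σ bonds, plus one π bond — 3 electron domains, sp2.
C4 — 4 σ bonds. Steric number 4, so sp3.
C5 (4 σ bonds) has steric number 4: sp3.
C6 is sp3: 4 σ bonds, 4 electron-density regions.
C7 is sp3: 4 σ bonds, 4 electron-density regions.
C8 (4 σ bonds) has steric number 4: sp3.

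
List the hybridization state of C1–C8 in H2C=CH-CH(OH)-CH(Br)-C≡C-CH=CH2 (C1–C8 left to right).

C1: 3 σ bonds, plus one π bond; 3 regions of electron density → sp2.
C2 — 3 σ bonds, plus one π bond. Steric number 3, so sp2.
C3 has 4 σ bonds: steric number 4 → sp3.
C4: 4 σ bonds — 4 electron domains, sp3.
C5: 2 σ bonds, plus two π bonds — 2 electron domains, sp.
C6: 2 σ bonds, plus two π bonds; 2 regions of electron density → sp.
C7 (3 σ bonds, plus one π bond) has steric number 3: sp2.
C8 is sp2: 3 σ bonds, plus one π bond, 3 electron-density regions.

C1 sp2, C2 sp2, C3 sp3, C4 sp3, C5 sp, C6 sp, C7 sp2, C8 sp2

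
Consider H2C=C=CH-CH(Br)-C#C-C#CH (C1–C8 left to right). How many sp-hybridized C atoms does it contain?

C1: sp2
C2: sp ✓
C3: sp2
C4: sp3
C5: sp ✓
C6: sp ✓
C7: sp ✓
C8: sp ✓
C2, C5, C6, C7, C8 → 5 sp carbons.

5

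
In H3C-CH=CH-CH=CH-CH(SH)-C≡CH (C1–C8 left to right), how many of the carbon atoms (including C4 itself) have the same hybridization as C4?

C4 is sp2 (one π bond).
C1: sp3
C2: sp2 ✓
C3: sp2 ✓
C4: sp2 ✓
C5: sp2 ✓
C6: sp3
C7: sp
C8: sp
4 carbons are sp2.

4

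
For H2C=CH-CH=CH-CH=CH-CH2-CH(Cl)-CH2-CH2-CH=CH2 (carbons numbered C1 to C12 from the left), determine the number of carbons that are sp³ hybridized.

C1: sp2
C2: sp2
C3: sp2
C4: sp2
C5: sp2
C6: sp2
C7: sp3 ✓
C8: sp3 ✓
C9: sp3 ✓
C10: sp3 ✓
C11: sp2
C12: sp2
C7, C8, C9, C10 → 4 sp3 carbons.

4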